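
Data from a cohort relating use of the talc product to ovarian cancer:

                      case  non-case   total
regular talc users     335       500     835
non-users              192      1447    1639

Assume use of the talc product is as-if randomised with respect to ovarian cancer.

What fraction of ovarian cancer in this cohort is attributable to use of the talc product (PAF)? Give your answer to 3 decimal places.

PAF ≈ 0.450

p₁ = P(outcome | exposed) = 335/835 = 0.4012
p₀ = P(outcome | unexposed) = 192/1639 = 0.11714
Exposure prevalence π = 835/2474 = 0.33751; overall risk P(Y=1) = 0.21302.
Under exogeneity, PAF = [P(Y=1) − p₀]/P(Y=1).
PAF = (0.21302 − 0.11714) / 0.21302 ≈ 0.4501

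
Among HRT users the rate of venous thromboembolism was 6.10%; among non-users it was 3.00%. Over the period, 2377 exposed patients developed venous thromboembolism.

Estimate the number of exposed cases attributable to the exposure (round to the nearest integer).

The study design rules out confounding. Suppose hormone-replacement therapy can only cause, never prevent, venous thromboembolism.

about 1208 cases

p₁ = 0.061, p₀ = 0.03.
PN = (p₁ − p₀)/p₁ = (0.061 − 0.03) / 0.061 ≈ 0.50820.
Attributable cases ≈ PN × (exposed cases) = 0.50820 × 2377 ≈ 1207.98.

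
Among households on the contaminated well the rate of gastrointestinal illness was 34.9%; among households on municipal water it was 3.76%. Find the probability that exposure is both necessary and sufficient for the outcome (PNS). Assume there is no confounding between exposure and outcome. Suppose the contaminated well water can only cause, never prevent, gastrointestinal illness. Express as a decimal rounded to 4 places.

PNS ≈ 0.3114

p₁ = 0.349, p₀ = 0.0376.
Under exogeneity and monotonicity, PNS = p₁ − p₀.
PNS = 0.349 − 0.0376 = 0.3114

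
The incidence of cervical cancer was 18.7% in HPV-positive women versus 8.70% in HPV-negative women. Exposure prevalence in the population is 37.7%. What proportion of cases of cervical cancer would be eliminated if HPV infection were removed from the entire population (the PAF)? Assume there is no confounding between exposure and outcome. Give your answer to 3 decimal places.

PAF ≈ 0.302

p₁ = 0.187, p₀ = 0.087.
Overall risk P(Y=1) = π·p₁ + (1−π)·p₀ = 0.377×0.187 + 0.623×0.087 = 0.1247.
Under exogeneity, PAF = [P(Y=1) − p₀] / P(Y=1).
PAF = (0.1247 − 0.087) / 0.1247 ≈ 0.3023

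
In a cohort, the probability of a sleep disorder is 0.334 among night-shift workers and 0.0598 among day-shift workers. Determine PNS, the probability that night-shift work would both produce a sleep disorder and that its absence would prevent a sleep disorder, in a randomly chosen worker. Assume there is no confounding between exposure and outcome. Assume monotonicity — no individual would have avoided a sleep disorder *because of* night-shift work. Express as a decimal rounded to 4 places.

PNS ≈ 0.2742

Let p₁ = 0.334, p₀ = 0.0598.
Under exogeneity and monotonicity, PNS = p₁ − p₀.
PNS = 0.334 − 0.0598 = 0.2742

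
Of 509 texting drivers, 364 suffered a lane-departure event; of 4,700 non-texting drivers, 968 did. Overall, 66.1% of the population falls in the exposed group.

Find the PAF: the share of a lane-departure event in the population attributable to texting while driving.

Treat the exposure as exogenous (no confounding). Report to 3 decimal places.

p₁ = P(outcome | exposed) = 364/509 = 0.71513
p₀ = P(outcome | unexposed) = 968/4700 = 0.20596
Overall risk P(Y=1) = π·p₁ + (1−π)·p₀ = 0.661×0.71513 + 0.339×0.20596 = 0.54252.
Under exogeneity, PAF = [P(Y=1) − p₀] / P(Y=1).
PAF = (0.54252 − 0.20596) / 0.54252 ≈ 0.6204

PAF ≈ 0.620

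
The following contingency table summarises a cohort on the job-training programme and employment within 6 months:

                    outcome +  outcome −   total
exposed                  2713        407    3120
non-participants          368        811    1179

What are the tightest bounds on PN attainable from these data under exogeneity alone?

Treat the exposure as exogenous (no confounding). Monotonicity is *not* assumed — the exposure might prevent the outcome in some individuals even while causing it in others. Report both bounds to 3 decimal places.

0.641 ≤ PN ≤ 0.791

p₁ = P(outcome | exposed) = 2713/3120 = 0.86955
p₀ = P(outcome | unexposed) = 368/1179 = 0.31213
Under exogeneity alone the bounds on PN are max{0,(p₁−p₀)/p₁} ≤ PN ≤ min{1,(1−p₀)/p₁}.
  lower = (p₁ − p₀)/p₁ = 0.55742 / 0.86955 ≈ 0.6410
  upper = min{1, (1 − p₀)/p₁} = 0.68787 / 0.86955 ≈ 0.7911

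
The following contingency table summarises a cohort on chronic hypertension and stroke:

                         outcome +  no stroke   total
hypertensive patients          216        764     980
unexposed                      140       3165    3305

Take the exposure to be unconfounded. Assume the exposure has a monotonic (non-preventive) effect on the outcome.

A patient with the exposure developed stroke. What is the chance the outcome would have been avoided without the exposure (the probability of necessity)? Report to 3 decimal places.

PN ≈ 0.808

p₁ = P(outcome | exposed) = 216/980 = 0.22041
p₀ = P(outcome | unexposed) = 140/3305 = 0.04236
Under exogeneity and monotonicity, PN = (p₁ − p₀) / p₁.
PN = (0.22041 − 0.04236) / 0.22041 = 0.17805 / 0.22041 ≈ 0.8078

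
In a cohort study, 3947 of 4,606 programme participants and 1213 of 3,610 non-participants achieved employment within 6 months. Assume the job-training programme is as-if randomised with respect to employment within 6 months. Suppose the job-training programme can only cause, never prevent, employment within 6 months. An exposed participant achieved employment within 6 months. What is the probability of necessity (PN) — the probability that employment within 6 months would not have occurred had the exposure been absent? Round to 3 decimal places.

p₁ = P(outcome | exposed) = 3947/4606 = 0.85693
p₀ = P(outcome | unexposed) = 1213/3610 = 0.33601
Under exogeneity and monotonicity, PN = (p₁ − p₀) / p₁.
PN = (0.85693 − 0.33601) / 0.85693 = 0.52091 / 0.85693 ≈ 0.6079

PN ≈ 0.608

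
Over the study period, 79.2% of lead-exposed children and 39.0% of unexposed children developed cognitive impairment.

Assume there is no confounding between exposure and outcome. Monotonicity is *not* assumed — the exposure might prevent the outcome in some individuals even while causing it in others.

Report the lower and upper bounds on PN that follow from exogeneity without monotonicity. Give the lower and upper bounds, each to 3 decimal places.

0.508 ≤ PN ≤ 0.770

p₁ = 0.792, p₀ = 0.39.
Under exogeneity alone the bounds on PN are max{0,(p₁−p₀)/p₁} ≤ PN ≤ min{1,(1−p₀)/p₁}.
  lower = (p₁ − p₀)/p₁ = 0.402 / 0.792 ≈ 0.5076
  upper = min{1, (1 − p₀)/p₁} = 0.61 / 0.792 ≈ 0.7702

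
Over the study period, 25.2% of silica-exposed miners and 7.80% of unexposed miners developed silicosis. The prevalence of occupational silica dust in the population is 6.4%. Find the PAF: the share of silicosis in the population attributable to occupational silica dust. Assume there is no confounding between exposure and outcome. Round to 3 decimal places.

p₁ = 0.252, p₀ = 0.078.
Overall risk P(Y=1) = π·p₁ + (1−π)·p₀ = 0.064×0.252 + 0.936×0.078 = 0.089136.
Under exogeneity, PAF = [P(Y=1) − p₀] / P(Y=1).
PAF = (0.089136 − 0.078) / 0.089136 ≈ 0.1249

PAF ≈ 0.125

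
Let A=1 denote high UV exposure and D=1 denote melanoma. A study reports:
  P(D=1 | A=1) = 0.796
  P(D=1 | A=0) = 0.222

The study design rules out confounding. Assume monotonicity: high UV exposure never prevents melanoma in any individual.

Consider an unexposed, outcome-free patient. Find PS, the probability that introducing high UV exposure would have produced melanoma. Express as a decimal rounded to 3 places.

Let p₁ = 0.796, p₀ = 0.222.
Under exogeneity and monotonicity, PS = (p₁ − p₀) / (1 − p₀).
PS = (0.796 − 0.222) / (1 − 0.222) = 0.574 / 0.778 ≈ 0.7378

PS ≈ 0.738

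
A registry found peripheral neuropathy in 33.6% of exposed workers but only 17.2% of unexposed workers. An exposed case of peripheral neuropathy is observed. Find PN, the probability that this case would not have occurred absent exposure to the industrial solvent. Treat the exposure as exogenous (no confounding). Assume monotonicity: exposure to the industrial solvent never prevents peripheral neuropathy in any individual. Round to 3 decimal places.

p₁ = 0.336, p₀ = 0.172.
Under exogeneity and monotonicity, PN = (p₁ − p₀) / p₁.
PN = (0.336 − 0.172) / 0.336 = 0.164 / 0.336 ≈ 0.4881

PN ≈ 0.488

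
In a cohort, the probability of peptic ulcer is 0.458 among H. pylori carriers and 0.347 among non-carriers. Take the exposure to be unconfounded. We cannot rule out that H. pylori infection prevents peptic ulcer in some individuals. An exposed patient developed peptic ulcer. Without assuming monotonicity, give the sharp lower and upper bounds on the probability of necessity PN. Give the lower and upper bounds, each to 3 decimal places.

Let p₁ = 0.458, p₀ = 0.347.
Under exogeneity alone the bounds on PN are max{0,(p₁−p₀)/p₁} ≤ PN ≤ min{1,(1−p₀)/p₁}.
  lower = (p₁ − p₀)/p₁ = 0.111 / 0.458 ≈ 0.2424
  upper = min{1, (1 − p₀)/p₁} = 0.653 / 0.458 ≈ 1.4258 → capped at 1

0.242 ≤ PN ≤ 1.000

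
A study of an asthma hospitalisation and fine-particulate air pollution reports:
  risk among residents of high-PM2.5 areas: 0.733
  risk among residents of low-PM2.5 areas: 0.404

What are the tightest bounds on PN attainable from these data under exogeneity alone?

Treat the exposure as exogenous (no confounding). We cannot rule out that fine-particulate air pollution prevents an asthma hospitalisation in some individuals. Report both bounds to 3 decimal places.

0.449 ≤ PN ≤ 0.813

Let p₁ = 0.733, p₀ = 0.404.
Under exogeneity alone the bounds on PN are max{0,(p₁−p₀)/p₁} ≤ PN ≤ min{1,(1−p₀)/p₁}.
  lower = (p₁ − p₀)/p₁ = 0.329 / 0.733 ≈ 0.4488
  upper = min{1, (1 − p₀)/p₁} = 0.596 / 0.733 ≈ 0.8131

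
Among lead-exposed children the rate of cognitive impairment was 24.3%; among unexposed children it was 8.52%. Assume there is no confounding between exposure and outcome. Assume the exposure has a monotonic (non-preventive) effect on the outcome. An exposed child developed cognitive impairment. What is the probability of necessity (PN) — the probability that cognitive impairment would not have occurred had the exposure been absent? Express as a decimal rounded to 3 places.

p₁ = 0.243, p₀ = 0.0852.
Under exogeneity and monotonicity, PN = (p₁ − p₀) / p₁.
PN = (0.243 − 0.0852) / 0.243 = 0.1578 / 0.243 ≈ 0.6494

PN ≈ 0.649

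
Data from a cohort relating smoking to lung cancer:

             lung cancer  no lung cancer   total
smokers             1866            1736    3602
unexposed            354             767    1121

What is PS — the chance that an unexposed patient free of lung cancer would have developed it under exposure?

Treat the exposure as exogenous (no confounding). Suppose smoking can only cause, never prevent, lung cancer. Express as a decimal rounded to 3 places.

PS ≈ 0.296

p₁ = P(outcome | exposed) = 1866/3602 = 0.51805
p₀ = P(outcome | unexposed) = 354/1121 = 0.31579
Under exogeneity and monotonicity, PS = (p₁ − p₀)/(1 − p₀).
PS = (0.51805 − 0.31579) / 0.68421 ≈ 0.2956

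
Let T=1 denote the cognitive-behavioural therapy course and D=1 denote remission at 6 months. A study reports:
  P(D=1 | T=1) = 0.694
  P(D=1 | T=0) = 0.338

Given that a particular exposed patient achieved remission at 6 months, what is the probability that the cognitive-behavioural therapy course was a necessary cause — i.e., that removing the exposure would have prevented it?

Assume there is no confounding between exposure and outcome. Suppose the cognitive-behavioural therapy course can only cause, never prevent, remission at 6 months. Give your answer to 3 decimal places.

Let p₁ = 0.694, p₀ = 0.338.
Under exogeneity and monotonicity, PN = (p₁ − p₀) / p₁.
PN = (0.694 − 0.338) / 0.694 = 0.356 / 0.694 ≈ 0.5130

PN ≈ 0.513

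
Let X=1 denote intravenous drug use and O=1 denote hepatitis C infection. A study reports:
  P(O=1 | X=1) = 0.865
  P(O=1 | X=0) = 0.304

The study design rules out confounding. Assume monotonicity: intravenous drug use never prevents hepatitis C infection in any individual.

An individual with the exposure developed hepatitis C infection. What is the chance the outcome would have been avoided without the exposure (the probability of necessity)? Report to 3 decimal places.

PN ≈ 0.649

Let p₁ = 0.865, p₀ = 0.304.
Under exogeneity and monotonicity, PN = (p₁ − p₀) / p₁.
PN = (0.865 − 0.304) / 0.865 = 0.561 / 0.865 ≈ 0.6486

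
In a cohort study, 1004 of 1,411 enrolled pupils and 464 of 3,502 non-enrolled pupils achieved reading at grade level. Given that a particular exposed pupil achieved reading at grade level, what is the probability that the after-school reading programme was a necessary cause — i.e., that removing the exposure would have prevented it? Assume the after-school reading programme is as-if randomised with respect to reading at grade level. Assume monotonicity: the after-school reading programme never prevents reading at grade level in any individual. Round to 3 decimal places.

PN ≈ 0.814

p₁ = P(outcome | exposed) = 1004/1411 = 0.71155
p₀ = P(outcome | unexposed) = 464/3502 = 0.1325
Under exogeneity and monotonicity, PN = (p₁ − p₀) / p₁.
PN = (0.71155 − 0.1325) / 0.71155 = 0.57906 / 0.71155 ≈ 0.8138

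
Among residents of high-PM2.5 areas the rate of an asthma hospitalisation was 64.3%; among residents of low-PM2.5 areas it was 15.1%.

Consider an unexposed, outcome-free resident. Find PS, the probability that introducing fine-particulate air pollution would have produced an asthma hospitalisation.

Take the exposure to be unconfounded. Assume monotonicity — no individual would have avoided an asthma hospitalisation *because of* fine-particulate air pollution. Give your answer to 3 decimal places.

p₁ = 0.643, p₀ = 0.151.
Under exogeneity and monotonicity, PS = (p₁ − p₀) / (1 − p₀).
PS = (0.643 − 0.151) / (1 − 0.151) = 0.492 / 0.849 ≈ 0.5795

PS ≈ 0.580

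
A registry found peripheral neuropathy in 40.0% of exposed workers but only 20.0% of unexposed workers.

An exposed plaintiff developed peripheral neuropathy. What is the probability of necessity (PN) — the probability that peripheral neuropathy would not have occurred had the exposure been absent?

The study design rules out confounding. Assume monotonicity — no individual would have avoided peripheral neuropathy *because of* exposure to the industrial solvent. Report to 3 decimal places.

p₁ = 0.4, p₀ = 0.2.
Under exogeneity and monotonicity, PN = (p₁ − p₀) / p₁.
PN = (0.4 − 0.2) / 0.4 = 0.2 / 0.4 ≈ 0.5000

PN ≈ 0.500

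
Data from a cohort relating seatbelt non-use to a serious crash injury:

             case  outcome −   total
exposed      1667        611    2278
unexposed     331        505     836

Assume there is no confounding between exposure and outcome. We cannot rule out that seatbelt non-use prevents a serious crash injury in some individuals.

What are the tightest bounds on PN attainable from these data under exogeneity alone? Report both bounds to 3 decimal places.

0.459 ≤ PN ≤ 0.825

p₁ = P(outcome | exposed) = 1667/2278 = 0.73178
p₀ = P(outcome | unexposed) = 331/836 = 0.39593
Under exogeneity alone the bounds on PN are max{0,(p₁−p₀)/p₁} ≤ PN ≤ min{1,(1−p₀)/p₁}.
  lower = (p₁ − p₀)/p₁ = 0.33585 / 0.73178 ≈ 0.4589
  upper = min{1, (1 − p₀)/p₁} = 0.60407 / 0.73178 ≈ 0.8255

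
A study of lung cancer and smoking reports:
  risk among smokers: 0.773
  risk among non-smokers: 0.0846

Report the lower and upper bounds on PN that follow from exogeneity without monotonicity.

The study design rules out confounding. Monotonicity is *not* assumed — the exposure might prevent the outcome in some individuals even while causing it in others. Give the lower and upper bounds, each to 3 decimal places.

Let p₁ = 0.773, p₀ = 0.0846.
Under exogeneity alone the bounds on PN are max{0,(p₁−p₀)/p₁} ≤ PN ≤ min{1,(1−p₀)/p₁}.
  lower = (p₁ − p₀)/p₁ = 0.6884 / 0.773 ≈ 0.8906
  upper = min{1, (1 − p₀)/p₁} = 0.9154 / 0.773 ≈ 1.1842 → capped at 1

0.891 ≤ PN ≤ 1.000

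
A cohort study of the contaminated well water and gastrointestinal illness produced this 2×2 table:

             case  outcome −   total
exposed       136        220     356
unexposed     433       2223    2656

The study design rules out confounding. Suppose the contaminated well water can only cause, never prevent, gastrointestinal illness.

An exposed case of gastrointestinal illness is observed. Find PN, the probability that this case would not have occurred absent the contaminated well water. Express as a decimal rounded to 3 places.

PN ≈ 0.573

p₁ = P(outcome | exposed) = 136/356 = 0.38202
p₀ = P(outcome | unexposed) = 433/2656 = 0.16303
Under exogeneity and monotonicity, PN = (p₁ − p₀)/p₁.
PN = (0.38202 − 0.16303) / 0.38202 ≈ 0.5733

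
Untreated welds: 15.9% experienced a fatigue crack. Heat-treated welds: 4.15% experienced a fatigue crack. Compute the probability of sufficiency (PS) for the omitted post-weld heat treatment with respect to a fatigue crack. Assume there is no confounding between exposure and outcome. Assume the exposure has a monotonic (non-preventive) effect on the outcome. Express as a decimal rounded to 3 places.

PS ≈ 0.123

p₁ = 0.159, p₀ = 0.0415.
Under exogeneity and monotonicity, PS = (p₁ − p₀) / (1 − p₀).
PS = (0.159 − 0.0415) / (1 − 0.0415) = 0.1175 / 0.9585 ≈ 0.1226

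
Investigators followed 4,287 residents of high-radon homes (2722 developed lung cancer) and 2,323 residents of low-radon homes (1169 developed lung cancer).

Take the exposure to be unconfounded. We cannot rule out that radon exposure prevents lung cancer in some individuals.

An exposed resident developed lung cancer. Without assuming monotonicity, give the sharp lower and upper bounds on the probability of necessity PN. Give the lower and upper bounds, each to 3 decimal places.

0.207 ≤ PN ≤ 0.782

p₁ = P(outcome | exposed) = 2722/4287 = 0.63494
p₀ = P(outcome | unexposed) = 1169/2323 = 0.50323
Under exogeneity alone the bounds on PN are max{0,(p₁−p₀)/p₁} ≤ PN ≤ min{1,(1−p₀)/p₁}.
  lower = (p₁ − p₀)/p₁ = 0.13171 / 0.63494 ≈ 0.2074
  upper = min{1, (1 − p₀)/p₁} = 0.49677 / 0.63494 ≈ 0.7824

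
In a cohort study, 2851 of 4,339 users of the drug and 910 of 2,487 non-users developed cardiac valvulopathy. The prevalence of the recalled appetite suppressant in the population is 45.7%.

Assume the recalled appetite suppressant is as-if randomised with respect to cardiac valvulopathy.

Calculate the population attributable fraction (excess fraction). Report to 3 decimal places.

p₁ = P(outcome | exposed) = 2851/4339 = 0.65706
p₀ = P(outcome | unexposed) = 910/2487 = 0.3659
Overall risk P(Y=1) = π·p₁ + (1−π)·p₀ = 0.457×0.65706 + 0.543×0.3659 = 0.49896.
Under exogeneity, PAF = [P(Y=1) − p₀] / P(Y=1).
PAF = (0.49896 − 0.3659) / 0.49896 ≈ 0.2667

PAF ≈ 0.267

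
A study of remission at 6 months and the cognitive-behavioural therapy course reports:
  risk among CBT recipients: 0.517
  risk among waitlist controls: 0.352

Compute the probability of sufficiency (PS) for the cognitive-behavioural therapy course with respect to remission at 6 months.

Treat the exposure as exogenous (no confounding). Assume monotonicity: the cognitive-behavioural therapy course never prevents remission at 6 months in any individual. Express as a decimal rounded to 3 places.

PS ≈ 0.255

Let p₁ = 0.517, p₀ = 0.352.
Under exogeneity and monotonicity, PS = (p₁ − p₀) / (1 − p₀).
PS = (0.517 − 0.352) / (1 − 0.352) = 0.165 / 0.648 ≈ 0.2546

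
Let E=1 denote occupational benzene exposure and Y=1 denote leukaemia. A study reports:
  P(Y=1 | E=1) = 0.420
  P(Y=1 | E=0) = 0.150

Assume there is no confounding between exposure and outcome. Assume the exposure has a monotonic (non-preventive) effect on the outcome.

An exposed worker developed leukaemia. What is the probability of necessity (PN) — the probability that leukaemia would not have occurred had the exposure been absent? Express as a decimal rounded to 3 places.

Let p₁ = 0.42, p₀ = 0.15.
Under exogeneity and monotonicity, PN = (p₁ − p₀) / p₁.
PN = (0.42 − 0.15) / 0.42 = 0.27 / 0.42 ≈ 0.6429

PN ≈ 0.643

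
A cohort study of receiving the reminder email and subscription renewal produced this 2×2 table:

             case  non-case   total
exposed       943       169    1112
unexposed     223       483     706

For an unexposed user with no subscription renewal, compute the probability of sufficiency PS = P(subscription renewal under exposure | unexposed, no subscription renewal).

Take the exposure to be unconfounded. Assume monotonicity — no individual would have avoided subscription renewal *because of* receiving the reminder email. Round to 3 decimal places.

p₁ = P(outcome | exposed) = 943/1112 = 0.84802
p₀ = P(outcome | unexposed) = 223/706 = 0.31586
Under exogeneity and monotonicity, PS = (p₁ − p₀)/(1 − p₀).
PS = (0.84802 − 0.31586) / 0.68414 ≈ 0.7779

PS ≈ 0.778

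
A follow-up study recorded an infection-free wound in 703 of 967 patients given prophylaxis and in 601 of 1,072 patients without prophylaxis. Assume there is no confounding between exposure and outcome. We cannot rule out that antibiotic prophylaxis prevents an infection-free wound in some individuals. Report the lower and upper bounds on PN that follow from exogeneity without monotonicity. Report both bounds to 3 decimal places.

p₁ = P(outcome | exposed) = 703/967 = 0.72699
p₀ = P(outcome | unexposed) = 601/1072 = 0.56063
Under exogeneity alone the bounds on PN are max{0,(p₁−p₀)/p₁} ≤ PN ≤ min{1,(1−p₀)/p₁}.
  lower = (p₁ − p₀)/p₁ = 0.16636 / 0.72699 ≈ 0.2288
  upper = min{1, (1 − p₀)/p₁} = 0.43937 / 0.72699 ≈ 0.6044

0.229 ≤ PN ≤ 0.604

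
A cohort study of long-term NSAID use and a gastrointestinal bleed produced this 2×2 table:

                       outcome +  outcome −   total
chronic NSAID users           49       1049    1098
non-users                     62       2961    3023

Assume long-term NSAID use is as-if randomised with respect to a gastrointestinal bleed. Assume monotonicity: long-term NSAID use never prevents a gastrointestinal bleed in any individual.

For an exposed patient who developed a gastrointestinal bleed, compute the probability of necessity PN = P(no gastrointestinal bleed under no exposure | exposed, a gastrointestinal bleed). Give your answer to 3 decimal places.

p₁ = P(outcome | exposed) = 49/1098 = 0.044627
p₀ = P(outcome | unexposed) = 62/3023 = 0.020509
Under exogeneity and monotonicity, PN = (p₁ − p₀)/p₁.
PN = (0.044627 − 0.020509) / 0.044627 ≈ 0.5404

PN ≈ 0.540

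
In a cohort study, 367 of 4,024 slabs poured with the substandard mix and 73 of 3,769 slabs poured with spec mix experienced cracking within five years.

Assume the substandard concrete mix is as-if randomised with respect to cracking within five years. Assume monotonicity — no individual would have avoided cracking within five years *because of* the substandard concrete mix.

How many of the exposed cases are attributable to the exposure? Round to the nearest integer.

p₁ = P(outcome | exposed) = 367/4024 = 0.091203
p₀ = P(outcome | unexposed) = 73/3769 = 0.019369
PN = (p₁ − p₀)/p₁ = (0.091203 − 0.019369) / 0.091203 ≈ 0.78763.
Attributable cases ≈ PN × (exposed cases) = 0.78763 × 367 ≈ 289.06.

about 289 cases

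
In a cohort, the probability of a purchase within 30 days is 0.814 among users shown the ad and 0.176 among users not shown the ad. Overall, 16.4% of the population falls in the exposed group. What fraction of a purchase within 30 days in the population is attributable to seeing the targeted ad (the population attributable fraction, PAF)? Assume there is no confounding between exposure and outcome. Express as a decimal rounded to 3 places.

Let p₁ = 0.814, p₀ = 0.176.
Overall risk P(Y=1) = π·p₁ + (1−π)·p₀ = 0.164×0.814 + 0.836×0.176 = 0.28063.
Under exogeneity, PAF = [P(Y=1) − p₀] / P(Y=1).
PAF = (0.28063 − 0.176) / 0.28063 ≈ 0.3728

PAF ≈ 0.373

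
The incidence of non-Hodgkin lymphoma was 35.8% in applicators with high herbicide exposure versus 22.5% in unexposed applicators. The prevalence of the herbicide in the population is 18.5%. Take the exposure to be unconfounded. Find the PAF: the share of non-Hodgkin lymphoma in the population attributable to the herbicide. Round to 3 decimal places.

p₁ = 0.358, p₀ = 0.225.
Overall risk P(Y=1) = π·p₁ + (1−π)·p₀ = 0.185×0.358 + 0.815×0.225 = 0.2496.
Under exogeneity, PAF = [P(Y=1) − p₀] / P(Y=1).
PAF = (0.2496 − 0.225) / 0.2496 ≈ 0.0986

PAF ≈ 0.099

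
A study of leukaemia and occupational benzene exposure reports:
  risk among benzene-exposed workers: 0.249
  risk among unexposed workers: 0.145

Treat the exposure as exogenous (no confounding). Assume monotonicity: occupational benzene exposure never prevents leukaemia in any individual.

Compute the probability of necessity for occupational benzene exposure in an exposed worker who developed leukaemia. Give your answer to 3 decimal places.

Let p₁ = 0.249, p₀ = 0.145.
Under exogeneity and monotonicity, PN = (p₁ − p₀) / p₁.
PN = (0.249 − 0.145) / 0.249 = 0.104 / 0.249 ≈ 0.4177

PN ≈ 0.418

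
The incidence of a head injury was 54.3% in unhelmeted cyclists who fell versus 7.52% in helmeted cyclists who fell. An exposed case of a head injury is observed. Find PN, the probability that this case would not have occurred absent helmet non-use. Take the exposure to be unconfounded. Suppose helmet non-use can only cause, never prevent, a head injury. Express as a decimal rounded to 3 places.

PN ≈ 0.862

p₁ = 0.543, p₀ = 0.0752.
Under exogeneity and monotonicity, PN = (p₁ − p₀) / p₁.
PN = (0.543 − 0.0752) / 0.543 = 0.4678 / 0.543 ≈ 0.8615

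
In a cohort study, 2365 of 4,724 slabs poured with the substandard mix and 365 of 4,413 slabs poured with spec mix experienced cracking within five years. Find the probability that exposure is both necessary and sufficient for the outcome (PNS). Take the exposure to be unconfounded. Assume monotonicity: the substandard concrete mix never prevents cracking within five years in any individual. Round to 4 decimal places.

p₁ = P(outcome | exposed) = 2365/4724 = 0.50064
p₀ = P(outcome | unexposed) = 365/4413 = 0.08271
Under exogeneity and monotonicity, PNS = p₁ − p₀.
PNS = 0.50064 − 0.08271 = 0.41792

PNS ≈ 0.4179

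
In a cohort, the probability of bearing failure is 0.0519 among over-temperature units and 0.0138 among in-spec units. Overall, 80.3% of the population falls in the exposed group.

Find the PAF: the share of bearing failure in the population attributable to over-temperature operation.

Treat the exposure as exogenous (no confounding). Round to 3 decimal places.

PAF ≈ 0.689

Let p₁ = 0.0519, p₀ = 0.0138.
Overall risk P(Y=1) = π·p₁ + (1−π)·p₀ = 0.803×0.0519 + 0.197×0.0138 = 0.044394.
Under exogeneity, PAF = [P(Y=1) − p₀] / P(Y=1).
PAF = (0.044394 − 0.0138) / 0.044394 ≈ 0.6891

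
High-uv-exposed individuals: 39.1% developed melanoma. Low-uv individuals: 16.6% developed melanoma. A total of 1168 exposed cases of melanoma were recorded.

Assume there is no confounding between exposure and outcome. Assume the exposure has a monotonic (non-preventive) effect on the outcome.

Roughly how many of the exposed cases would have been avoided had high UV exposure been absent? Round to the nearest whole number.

p₁ = 0.391, p₀ = 0.166.
PN = (p₁ − p₀)/p₁ = (0.391 − 0.166) / 0.391 ≈ 0.57545.
Attributable cases ≈ PN × (exposed cases) = 0.57545 × 1168 ≈ 672.12.

about 672 cases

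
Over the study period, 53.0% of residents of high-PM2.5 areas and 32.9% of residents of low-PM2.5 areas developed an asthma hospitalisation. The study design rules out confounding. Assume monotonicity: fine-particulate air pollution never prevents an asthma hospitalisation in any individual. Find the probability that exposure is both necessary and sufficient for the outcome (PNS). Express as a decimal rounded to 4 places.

PNS ≈ 0.2010

p₁ = 0.53, p₀ = 0.329.
Under exogeneity and monotonicity, PNS = p₁ − p₀.
PNS = 0.53 − 0.329 = 0.201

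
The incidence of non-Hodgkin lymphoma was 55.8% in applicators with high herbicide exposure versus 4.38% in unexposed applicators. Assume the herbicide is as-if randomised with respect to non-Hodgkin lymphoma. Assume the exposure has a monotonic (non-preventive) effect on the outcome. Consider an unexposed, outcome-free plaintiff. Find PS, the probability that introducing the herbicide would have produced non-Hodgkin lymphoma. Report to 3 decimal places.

p₁ = 0.558, p₀ = 0.0438.
Under exogeneity and monotonicity, PS = (p₁ − p₀) / (1 − p₀).
PS = (0.558 − 0.0438) / (1 − 0.0438) = 0.5142 / 0.9562 ≈ 0.5378

PS ≈ 0.538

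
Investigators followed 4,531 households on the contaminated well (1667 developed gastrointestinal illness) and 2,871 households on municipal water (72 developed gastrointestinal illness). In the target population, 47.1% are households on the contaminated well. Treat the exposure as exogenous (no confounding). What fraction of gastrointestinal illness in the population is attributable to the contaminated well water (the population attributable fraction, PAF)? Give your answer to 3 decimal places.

PAF ≈ 0.866

p₁ = P(outcome | exposed) = 1667/4531 = 0.36791
p₀ = P(outcome | unexposed) = 72/2871 = 0.025078
Overall risk P(Y=1) = π·p₁ + (1−π)·p₀ = 0.471×0.36791 + 0.529×0.025078 = 0.18655.
Under exogeneity, PAF = [P(Y=1) − p₀] / P(Y=1).
PAF = (0.18655 − 0.025078) / 0.18655 ≈ 0.8656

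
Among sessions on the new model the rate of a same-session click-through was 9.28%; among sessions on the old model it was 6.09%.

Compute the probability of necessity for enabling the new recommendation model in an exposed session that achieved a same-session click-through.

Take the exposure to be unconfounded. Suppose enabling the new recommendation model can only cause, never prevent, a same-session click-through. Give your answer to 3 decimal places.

p₁ = 0.0928, p₀ = 0.0609.
Under exogeneity and monotonicity, PN = (p₁ − p₀) / p₁.
PN = (0.0928 − 0.0609) / 0.0928 = 0.0319 / 0.0928 ≈ 0.3438

PN ≈ 0.344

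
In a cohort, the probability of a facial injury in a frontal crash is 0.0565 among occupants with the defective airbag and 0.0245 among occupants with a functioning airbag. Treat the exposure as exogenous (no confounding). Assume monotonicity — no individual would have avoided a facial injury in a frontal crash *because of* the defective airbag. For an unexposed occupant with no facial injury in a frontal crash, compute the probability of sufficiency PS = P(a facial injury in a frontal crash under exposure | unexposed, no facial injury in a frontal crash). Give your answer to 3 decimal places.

Let p₁ = 0.0565, p₀ = 0.0245.
Under exogeneity and monotonicity, PS = (p₁ − p₀) / (1 − p₀).
PS = (0.0565 − 0.0245) / (1 − 0.0245) = 0.032 / 0.9755 ≈ 0.0328

PS ≈ 0.033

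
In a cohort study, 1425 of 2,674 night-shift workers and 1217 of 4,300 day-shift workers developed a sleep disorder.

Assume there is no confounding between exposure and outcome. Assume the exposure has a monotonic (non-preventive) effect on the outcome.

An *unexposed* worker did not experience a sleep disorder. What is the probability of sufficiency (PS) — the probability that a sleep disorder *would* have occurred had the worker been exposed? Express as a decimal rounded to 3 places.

PS ≈ 0.349

p₁ = P(outcome | exposed) = 1425/2674 = 0.53291
p₀ = P(outcome | unexposed) = 1217/4300 = 0.28302
Under exogeneity and monotonicity, PS = (p₁ − p₀) / (1 − p₀).
PS = (0.53291 − 0.28302) / (1 − 0.28302) = 0.24989 / 0.71698 ≈ 0.3485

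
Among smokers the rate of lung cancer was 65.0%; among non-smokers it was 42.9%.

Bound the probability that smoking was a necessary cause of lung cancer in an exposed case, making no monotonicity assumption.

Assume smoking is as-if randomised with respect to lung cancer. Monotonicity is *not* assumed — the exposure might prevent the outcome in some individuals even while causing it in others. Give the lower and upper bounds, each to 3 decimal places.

0.340 ≤ PN ≤ 0.878

p₁ = 0.65, p₀ = 0.429.
Under exogeneity alone the bounds on PN are max{0,(p₁−p₀)/p₁} ≤ PN ≤ min{1,(1−p₀)/p₁}.
  lower = (p₁ − p₀)/p₁ = 0.221 / 0.65 ≈ 0.3400
  upper = min{1, (1 − p₀)/p₁} = 0.571 / 0.65 ≈ 0.8785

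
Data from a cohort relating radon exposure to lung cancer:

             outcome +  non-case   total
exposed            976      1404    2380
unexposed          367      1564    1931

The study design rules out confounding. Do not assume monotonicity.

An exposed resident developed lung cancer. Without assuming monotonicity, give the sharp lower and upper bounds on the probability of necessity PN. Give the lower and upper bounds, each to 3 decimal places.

p₁ = P(outcome | exposed) = 976/2380 = 0.41008
p₀ = P(outcome | unexposed) = 367/1931 = 0.19006
Under exogeneity alone the bounds on PN are max{0,(p₁−p₀)/p₁} ≤ PN ≤ min{1,(1−p₀)/p₁}.
  lower = (p₁ − p₀)/p₁ = 0.22003 / 0.41008 ≈ 0.5365
  upper = min{1, (1 − p₀)/p₁} = 0.80994 / 0.41008 ≈ 1.9751 → capped at 1

0.537 ≤ PN ≤ 1.000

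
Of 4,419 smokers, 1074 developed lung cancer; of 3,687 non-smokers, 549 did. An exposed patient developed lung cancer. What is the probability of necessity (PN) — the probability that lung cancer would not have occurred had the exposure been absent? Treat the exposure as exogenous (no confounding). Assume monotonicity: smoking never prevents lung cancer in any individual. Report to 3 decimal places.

PN ≈ 0.387

p₁ = P(outcome | exposed) = 1074/4419 = 0.24304
p₀ = P(outcome | unexposed) = 549/3687 = 0.1489
Under exogeneity and monotonicity, PN = (p₁ − p₀) / p₁.
PN = (0.24304 − 0.1489) / 0.24304 = 0.09414 / 0.24304 ≈ 0.3873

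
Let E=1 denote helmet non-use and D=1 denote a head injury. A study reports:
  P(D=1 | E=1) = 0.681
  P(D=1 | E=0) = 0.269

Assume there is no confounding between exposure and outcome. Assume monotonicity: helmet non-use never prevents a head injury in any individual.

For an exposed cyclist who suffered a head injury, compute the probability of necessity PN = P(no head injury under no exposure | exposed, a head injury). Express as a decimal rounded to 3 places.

Let p₁ = 0.681, p₀ = 0.269.
Under exogeneity and monotonicity, PN = (p₁ − p₀) / p₁.
PN = (0.681 − 0.269) / 0.681 = 0.412 / 0.681 ≈ 0.6050

PN ≈ 0.605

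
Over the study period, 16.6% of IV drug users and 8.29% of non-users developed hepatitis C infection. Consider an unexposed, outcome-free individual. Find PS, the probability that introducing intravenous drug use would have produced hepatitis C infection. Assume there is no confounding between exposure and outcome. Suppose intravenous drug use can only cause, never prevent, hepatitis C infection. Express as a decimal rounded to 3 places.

p₁ = 0.166, p₀ = 0.0829.
Under exogeneity and monotonicity, PS = (p₁ − p₀) / (1 − p₀).
PS = (0.166 − 0.0829) / (1 − 0.0829) = 0.0831 / 0.9171 ≈ 0.0906

PS ≈ 0.091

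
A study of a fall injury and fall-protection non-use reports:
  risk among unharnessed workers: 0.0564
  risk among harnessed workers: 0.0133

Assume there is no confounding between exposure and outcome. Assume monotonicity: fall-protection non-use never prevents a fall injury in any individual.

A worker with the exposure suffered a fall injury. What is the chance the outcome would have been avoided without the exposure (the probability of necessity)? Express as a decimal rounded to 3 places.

Let p₁ = 0.0564, p₀ = 0.0133.
Under exogeneity and monotonicity, PN = (p₁ − p₀) / p₁.
PN = (0.0564 − 0.0133) / 0.0564 = 0.0431 / 0.0564 ≈ 0.7642

PN ≈ 0.764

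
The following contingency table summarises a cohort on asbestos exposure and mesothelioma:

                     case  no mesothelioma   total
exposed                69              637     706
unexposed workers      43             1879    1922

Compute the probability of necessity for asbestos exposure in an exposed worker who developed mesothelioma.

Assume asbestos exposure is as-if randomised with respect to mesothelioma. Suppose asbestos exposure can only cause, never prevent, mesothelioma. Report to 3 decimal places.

PN ≈ 0.771

p₁ = P(outcome | exposed) = 69/706 = 0.097734
p₀ = P(outcome | unexposed) = 43/1922 = 0.022373
Under exogeneity and monotonicity, PN = (p₁ − p₀) / p₁.
PN = (0.097734 − 0.022373) / 0.097734 = 0.075361 / 0.097734 ≈ 0.7711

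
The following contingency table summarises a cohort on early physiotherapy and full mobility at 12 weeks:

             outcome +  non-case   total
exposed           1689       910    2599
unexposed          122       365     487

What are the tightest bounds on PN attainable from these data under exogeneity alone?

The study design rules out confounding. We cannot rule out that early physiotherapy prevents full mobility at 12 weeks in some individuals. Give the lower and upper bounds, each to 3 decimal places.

p₁ = P(outcome | exposed) = 1689/2599 = 0.64987
p₀ = P(outcome | unexposed) = 122/487 = 0.25051
Under exogeneity alone the bounds on PN are max{0,(p₁−p₀)/p₁} ≤ PN ≤ min{1,(1−p₀)/p₁}.
  lower = (p₁ − p₀)/p₁ = 0.39935 / 0.64987 ≈ 0.6145
  upper = min{1, (1 − p₀)/p₁} = 0.74949 / 0.64987 ≈ 1.1533 → capped at 1

0.615 ≤ PN ≤ 1.000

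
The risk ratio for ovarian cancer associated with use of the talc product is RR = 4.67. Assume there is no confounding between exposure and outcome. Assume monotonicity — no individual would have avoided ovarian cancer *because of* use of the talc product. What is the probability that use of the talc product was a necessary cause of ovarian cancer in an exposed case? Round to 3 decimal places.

PN ≈ 0.786

Under exogeneity and monotonicity, PN = (RR − 1) / RR = 1 − 1/RR.
PN = (4.67 − 1) / 4.67 = 3.67 / 4.67 ≈ 0.7859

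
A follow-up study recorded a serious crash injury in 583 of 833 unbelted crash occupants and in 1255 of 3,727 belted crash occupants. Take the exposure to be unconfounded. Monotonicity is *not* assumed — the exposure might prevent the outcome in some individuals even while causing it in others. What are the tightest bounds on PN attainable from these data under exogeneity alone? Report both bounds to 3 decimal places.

0.519 ≤ PN ≤ 0.948

p₁ = P(outcome | exposed) = 583/833 = 0.69988
p₀ = P(outcome | unexposed) = 1255/3727 = 0.33673
Under exogeneity alone the bounds on PN are max{0,(p₁−p₀)/p₁} ≤ PN ≤ min{1,(1−p₀)/p₁}.
  lower = (p₁ − p₀)/p₁ = 0.36315 / 0.69988 ≈ 0.5189
  upper = min{1, (1 − p₀)/p₁} = 0.66327 / 0.69988 ≈ 0.9477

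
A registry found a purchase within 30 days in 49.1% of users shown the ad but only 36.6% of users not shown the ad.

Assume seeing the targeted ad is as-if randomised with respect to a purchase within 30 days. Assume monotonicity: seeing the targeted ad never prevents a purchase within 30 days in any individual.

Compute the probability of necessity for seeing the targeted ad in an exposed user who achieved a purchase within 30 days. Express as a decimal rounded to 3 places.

PN ≈ 0.255

p₁ = 0.491, p₀ = 0.366.
Under exogeneity and monotonicity, PN = (p₁ − p₀) / p₁.
PN = (0.491 − 0.366) / 0.491 = 0.125 / 0.491 ≈ 0.2546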